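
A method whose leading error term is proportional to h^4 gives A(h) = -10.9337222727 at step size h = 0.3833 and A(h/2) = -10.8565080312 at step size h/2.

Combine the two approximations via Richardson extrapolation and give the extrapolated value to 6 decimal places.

Order 4 gives 2^r = 16 and 2^r − 1 = 15.
Weighted: (-173.7041284992) − (-10.9337222727) = -162.7704062265
(-162.7704062265) ÷ 15 = -10.8513604151
Shift from A(h/2): +0.0051476161.

-10.851360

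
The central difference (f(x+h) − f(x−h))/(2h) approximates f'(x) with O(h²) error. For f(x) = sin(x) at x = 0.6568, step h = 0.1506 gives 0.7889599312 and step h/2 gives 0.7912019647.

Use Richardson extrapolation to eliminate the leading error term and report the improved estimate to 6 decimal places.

Error is O(h^2); halving h shrinks it by 2^2 = 4.
A(h/2) − A(h) = 0.7912019647 − 0.7889599312 = 0.0022420335
Correction (A(h/2) − A(h))/(4 − 1) = 0.0022420335/3 = 0.0007473445
R = A(h/2) + (A(h/2) − A(h))/3 = 0.7912019647 + 0.0007473445 = 0.7919493092
Gap between inputs: 2.242e-03; correction applied: +0.0007473445.

0.791949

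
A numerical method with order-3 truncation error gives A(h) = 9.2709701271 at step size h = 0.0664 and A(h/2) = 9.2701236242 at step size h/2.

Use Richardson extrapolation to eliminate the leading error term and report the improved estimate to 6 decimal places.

9.270003

r = 3, so 2^r = 8.
8*9.2701236242 = 74.1609889936; 74.1609889936 − 9.2709701271 = 64.8900188665
Divide by 2^3 − 1 = 7.
Extrapolated: 64.8900188665 / 7 = 9.2700026952
Shift from A(h/2): −0.0001209290.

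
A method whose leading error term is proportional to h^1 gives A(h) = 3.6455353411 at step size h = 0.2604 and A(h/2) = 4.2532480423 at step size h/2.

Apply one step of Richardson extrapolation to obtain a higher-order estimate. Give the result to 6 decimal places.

4.860961

r = 1: numerator weight 2, denominator 1.
Weighted: 8.5064960846 − 3.6455353411 = 4.8609607435
Denominator 2 − 1 = 1.
So the Richardson estimate is 4.8609607435.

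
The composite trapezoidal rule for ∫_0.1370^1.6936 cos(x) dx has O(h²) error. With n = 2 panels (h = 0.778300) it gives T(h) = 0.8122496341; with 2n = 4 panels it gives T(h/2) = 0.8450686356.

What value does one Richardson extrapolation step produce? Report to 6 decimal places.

With r = 2 the leading error scales as h^2, so the weight is 2^2 = 4.
Numerator 4×A(h/2) − A(h) = 4×0.8450686356 − 0.8122496341 = 2.5680249083
Divide by 2^2 − 1 = 3.
Result: 0.8560083028
Shift from A(h/2): +0.0109396672.

0.856008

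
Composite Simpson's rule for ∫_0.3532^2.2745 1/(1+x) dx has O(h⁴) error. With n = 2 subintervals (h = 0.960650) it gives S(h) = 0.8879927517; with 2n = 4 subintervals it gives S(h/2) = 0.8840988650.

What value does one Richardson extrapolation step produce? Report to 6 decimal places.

r = 4, so 2^r = 16.
Numerator 16 × A(h/2) − A(h) = 16 × 0.8840988650 − 0.8879927517 = 13.2575890883
Extrapolated: 13.2575890883 / 15 = 0.8838392726
Correction |R − A(h/2)| = 2.596e-04; gap |A(h/2) − A(h)| = 3.894e-03.

0.883839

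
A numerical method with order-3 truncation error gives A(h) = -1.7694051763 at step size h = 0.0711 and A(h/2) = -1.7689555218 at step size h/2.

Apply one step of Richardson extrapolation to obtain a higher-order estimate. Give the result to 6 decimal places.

Order 3 gives 2^r = 8 and 2^r − 1 = 7.
8×(-1.7689555218) − (-1.7694051763) = -12.3822389981
Divide by 2^3 − 1 = 7.
(8×(-1.7689555218) − (-1.7694051763))/(8 − 1) = -1.7688912854

-1.768891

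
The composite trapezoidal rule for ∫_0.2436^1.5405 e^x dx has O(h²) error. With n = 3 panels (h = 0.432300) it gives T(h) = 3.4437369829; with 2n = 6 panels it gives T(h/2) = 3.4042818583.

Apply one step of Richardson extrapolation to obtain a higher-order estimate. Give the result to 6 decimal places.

3.391130

Error is O(h^2); halving h shrinks it by 2^2 = 4.
Top: 4(3.4042818583) − (3.4437369829) = 10.1733904503
Divide by 2^2 − 1 = 3.
Result: 3.3911301501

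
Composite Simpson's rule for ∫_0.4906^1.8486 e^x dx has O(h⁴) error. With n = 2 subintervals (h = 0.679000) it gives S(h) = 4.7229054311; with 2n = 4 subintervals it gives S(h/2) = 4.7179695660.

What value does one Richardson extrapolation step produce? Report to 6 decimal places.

r = 4, so 2^r = 16.
2^4·A(h/2) = 75.4875130560; minus A(h) gives 70.7646076249.
Extrapolated: 70.7646076249 / 15 = 4.7176405083

4.717641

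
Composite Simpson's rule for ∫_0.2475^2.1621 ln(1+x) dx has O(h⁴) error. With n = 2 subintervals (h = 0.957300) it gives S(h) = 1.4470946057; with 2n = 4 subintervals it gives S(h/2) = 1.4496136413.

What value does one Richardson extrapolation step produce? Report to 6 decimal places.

1.449782

With r = 4 the leading error scales as h^4, so the weight is 2^4 = 16.
16 × 1.4496136413 = 23.1938182608; subtract 1.4470946057 → 21.7467236551
R = 21.7467236551/15 = 1.4497815770
Correction |R − A(h/2)| = 1.679e-04; gap |A(h/2) − A(h)| = 2.519e-03.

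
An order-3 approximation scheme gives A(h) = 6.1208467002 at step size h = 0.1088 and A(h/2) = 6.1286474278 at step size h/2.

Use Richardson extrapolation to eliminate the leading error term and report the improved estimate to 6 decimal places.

The method has order 3: 2^3 = 8.
8·6.1286474278 = 49.0291794224; 49.0291794224 − 6.1208467002 = 42.9083327222
Extrapolated: 42.9083327222 / 7 = 6.1297618175

6.129762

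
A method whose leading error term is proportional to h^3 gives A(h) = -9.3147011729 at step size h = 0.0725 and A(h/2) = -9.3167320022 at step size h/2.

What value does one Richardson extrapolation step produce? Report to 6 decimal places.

-9.317022

The method has order 3: 2^3 = 8.
8×(-9.3167320022) = -74.5338560176; (-74.5338560176) − (-9.3147011729) = -65.2191548447
Denominator 8 − 1 = 7.
(-65.2191548447) ÷ 7 = -9.3170221207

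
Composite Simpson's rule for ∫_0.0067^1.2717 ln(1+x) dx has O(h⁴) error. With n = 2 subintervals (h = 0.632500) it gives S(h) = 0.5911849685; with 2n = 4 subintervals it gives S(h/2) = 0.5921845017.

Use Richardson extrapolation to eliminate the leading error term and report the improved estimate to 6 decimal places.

0.592251

The method has order 4: 2^4 = 16.
16*0.5921845017 = 9.4749520272; 9.4749520272 − 0.5911849685 = 8.8837670587
Denominator 16 − 1 = 15.
8.8837670587 ÷ 15 = 0.5922511372
Correction |R − A(h/2)| = 6.664e-05; gap |A(h/2) − A(h)| = 9.995e-04.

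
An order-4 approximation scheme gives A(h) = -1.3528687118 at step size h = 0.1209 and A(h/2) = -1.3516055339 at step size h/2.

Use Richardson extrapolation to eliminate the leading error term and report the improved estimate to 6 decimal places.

Leading term ∝ h^4; use weight 16 = 2^4.
A(h/2) − A(h) = -1.3516055339 − (-1.3528687118) = 0.0012631779
Divide by 2^4 − 1 = 15: 0.0012631779/15 = 0.0000842119
R = A(h/2) + (A(h/2) − A(h))/15 = -1.3516055339 + 0.0000842119 = -1.3515213220
Gap between inputs: 1.263e-03; correction applied: +0.0000842119.

-1.351521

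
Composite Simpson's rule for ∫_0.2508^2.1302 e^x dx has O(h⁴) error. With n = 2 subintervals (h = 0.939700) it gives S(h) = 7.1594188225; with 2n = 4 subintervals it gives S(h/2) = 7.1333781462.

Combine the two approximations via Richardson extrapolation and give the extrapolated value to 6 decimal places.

Method order is 4; weight 2^4 = 16.
Weighted: 114.1340503392 − 7.1594188225 = 106.9746315167
106.9746315167 ÷ 15 = 7.1316421011
Correction |R − A(h/2)| = 1.736e-03; gap |A(h/2) − A(h)| = 2.604e-02.

7.131642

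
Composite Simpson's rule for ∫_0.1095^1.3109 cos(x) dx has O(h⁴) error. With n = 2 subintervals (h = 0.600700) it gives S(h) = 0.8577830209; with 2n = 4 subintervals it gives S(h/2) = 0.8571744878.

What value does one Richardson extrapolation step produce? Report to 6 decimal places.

Method order is 4; weight 2^4 = 16.
16×0.8571744878 = 13.7147918048; subtract 0.8577830209 → 12.8570087839
(16×0.8571744878 − 0.8577830209)/(16 − 1) = 0.8571339189
Gap between inputs: 6.085e-04; correction applied: −0.0000405689.

0.857134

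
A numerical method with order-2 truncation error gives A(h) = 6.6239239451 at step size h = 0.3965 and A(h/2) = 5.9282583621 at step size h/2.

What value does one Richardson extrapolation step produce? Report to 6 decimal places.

Method order is 2; weight 2^2 = 4.
2^2·A(h/2) = 23.7130334484; minus A(h) gives 17.0891095033.
17.0891095033 ÷ 3 = 5.6963698344

5.696370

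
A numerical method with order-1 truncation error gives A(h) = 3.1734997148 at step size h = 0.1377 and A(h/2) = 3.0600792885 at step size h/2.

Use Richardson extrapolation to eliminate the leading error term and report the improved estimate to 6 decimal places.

Leading term ∝ h^1; use weight 2 = 2^1.
2^1*A(h/2) = 6.1201585770; minus A(h) gives 2.9466588622.
Denominator 2 − 1 = 1.
(2*3.0600792885 − 3.1734997148)/(2 − 1) = 2.9466588622
Shift from A(h/2): −0.1134204263.

2.946659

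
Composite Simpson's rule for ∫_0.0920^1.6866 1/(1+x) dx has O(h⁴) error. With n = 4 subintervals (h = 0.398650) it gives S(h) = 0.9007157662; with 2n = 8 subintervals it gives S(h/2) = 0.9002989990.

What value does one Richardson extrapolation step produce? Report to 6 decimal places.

The method has order 4: 2^4 = 16.
16·0.9002989990 = 14.4047839840; 14.4047839840 − 0.9007157662 = 13.5040682178
Denominator 16 − 1 = 15.
Extrapolated: 13.5040682178 / 15 = 0.9002712145

0.900271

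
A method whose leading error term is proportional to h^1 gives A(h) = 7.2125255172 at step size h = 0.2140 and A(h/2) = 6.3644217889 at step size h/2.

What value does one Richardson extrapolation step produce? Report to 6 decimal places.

Error is O(h^1); halving h shrinks it by 2^1 = 2.
2×6.3644217889 − 7.2125255172 = 5.5163180606
Divide by 2^1 − 1 = 1.
Result: 5.5163180606
Gap between inputs: 8.481e-01; correction applied: −0.8481037283.

5.516318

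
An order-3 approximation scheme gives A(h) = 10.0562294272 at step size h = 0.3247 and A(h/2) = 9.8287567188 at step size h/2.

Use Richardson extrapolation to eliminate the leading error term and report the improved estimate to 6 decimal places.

Error is O(h^3); halving h shrinks it by 2^3 = 8.
8*9.8287567188 = 78.6300537504; subtract 10.0562294272 → 68.5738243232
R = 68.5738243232/7 = 9.7962606176
Correction |R − A(h/2)| = 3.250e-02; gap |A(h/2) − A(h)| = 2.275e-01.

9.796261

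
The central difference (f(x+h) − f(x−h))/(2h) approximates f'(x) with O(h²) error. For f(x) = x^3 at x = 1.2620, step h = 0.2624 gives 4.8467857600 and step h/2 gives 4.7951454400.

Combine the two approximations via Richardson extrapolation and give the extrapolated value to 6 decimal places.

4.777932

The method has order 2: 2^2 = 4.
4×4.7951454400 = 19.1805817600; subtract 4.8467857600 → 14.3337960000
Divide by 2^2 − 1 = 3.
So the Richardson estimate is 4.7779320000.
Shift from A(h/2): −0.0172134400.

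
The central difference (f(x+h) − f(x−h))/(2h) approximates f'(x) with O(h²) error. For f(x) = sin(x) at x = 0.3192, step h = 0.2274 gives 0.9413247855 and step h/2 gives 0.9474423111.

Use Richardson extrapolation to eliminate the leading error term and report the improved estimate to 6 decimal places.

0.949481

Leading term ∝ h^2; use weight 4 = 2^2.
4×0.9474423111 − 0.9413247855 = 2.8484444589
R = 2.8484444589/3 = 0.9494814863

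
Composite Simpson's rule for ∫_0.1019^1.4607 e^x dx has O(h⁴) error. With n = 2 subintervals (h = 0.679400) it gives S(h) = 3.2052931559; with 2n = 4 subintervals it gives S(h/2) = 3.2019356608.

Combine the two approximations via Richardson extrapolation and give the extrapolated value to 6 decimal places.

3.201712

The method has order 4: 2^4 = 16.
16 × 3.2019356608 − 3.2052931559 = 48.0256774169
(16 × 3.2019356608 − 3.2052931559)/(16 − 1) = 3.2017118278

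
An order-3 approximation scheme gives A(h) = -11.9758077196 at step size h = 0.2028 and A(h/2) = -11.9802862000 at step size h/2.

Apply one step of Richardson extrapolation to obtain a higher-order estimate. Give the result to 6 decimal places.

r = 3: numerator weight 8, denominator 7.
Difference of the inputs: -11.9802862000 − (-11.9758077196) = -0.0044784804
Divide by 2^3 − 1 = 7: (-0.0044784804)/7 = -0.0006397829
R = -11.9802862000 − 0.0006397829 = -11.9809259829

-11.980926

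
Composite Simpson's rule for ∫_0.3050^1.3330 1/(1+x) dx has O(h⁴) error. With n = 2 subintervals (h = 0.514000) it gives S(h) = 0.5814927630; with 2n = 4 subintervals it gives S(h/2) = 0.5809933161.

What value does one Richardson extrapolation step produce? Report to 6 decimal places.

0.580960

Method order is 4; weight 2^4 = 16.
2^4·A(h/2) = 9.2958930576; minus A(h) gives 8.7144002946.
Divide by 2^4 − 1 = 15.
8.7144002946 ÷ 15 = 0.5809600196
Gap between inputs: 4.994e-04; correction applied: −0.0000332965.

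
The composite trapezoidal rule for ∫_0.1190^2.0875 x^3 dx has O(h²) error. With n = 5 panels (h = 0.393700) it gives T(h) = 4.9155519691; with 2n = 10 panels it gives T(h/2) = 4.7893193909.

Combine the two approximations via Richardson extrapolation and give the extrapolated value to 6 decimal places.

4.747242

Error is O(h^2); halving h shrinks it by 2^2 = 4.
4·4.7893193909 − 4.9155519691 = 14.2417255945
R = 14.2417255945/3 = 4.7472418648
Shift from A(h/2): −0.0420775261.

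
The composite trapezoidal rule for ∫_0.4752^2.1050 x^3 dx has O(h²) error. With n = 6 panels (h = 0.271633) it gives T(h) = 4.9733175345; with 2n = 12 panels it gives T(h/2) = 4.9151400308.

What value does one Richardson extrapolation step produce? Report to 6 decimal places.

Order 2 gives 2^r = 4 and 2^r − 1 = 3.
Numerator 4*A(h/2) − A(h) = 4*4.9151400308 − 4.9733175345 = 14.6872425887
Divide by 2^2 − 1 = 3.
So the Richardson estimate is 4.8957475296.
Shift from A(h/2): −0.0193925012.

4.895748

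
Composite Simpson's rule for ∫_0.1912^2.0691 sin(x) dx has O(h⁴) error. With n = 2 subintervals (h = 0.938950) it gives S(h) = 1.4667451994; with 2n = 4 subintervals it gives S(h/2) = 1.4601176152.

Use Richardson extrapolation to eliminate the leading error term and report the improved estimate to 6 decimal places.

1.459676

With r = 4 the leading error scales as h^4, so the weight is 2^4 = 16.
Numerator 16*A(h/2) − A(h) = 16*1.4601176152 − 1.4667451994 = 21.8951366438
Divide by 2^4 − 1 = 15.
(16*1.4601176152 − 1.4667451994)/(16 − 1) = 1.4596757763
Shift from A(h/2): −0.0004418389.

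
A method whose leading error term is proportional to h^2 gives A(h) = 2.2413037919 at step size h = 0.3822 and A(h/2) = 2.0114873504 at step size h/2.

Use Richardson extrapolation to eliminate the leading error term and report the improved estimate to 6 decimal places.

r = 2, so 2^r = 4.
Top: 4(2.0114873504) − (2.2413037919) = 5.8046456097
Denominator 4 − 1 = 3.
So the Richardson estimate is 1.9348818699.
Gap between inputs: 2.298e-01; correction applied: −0.0766054805.

1.934882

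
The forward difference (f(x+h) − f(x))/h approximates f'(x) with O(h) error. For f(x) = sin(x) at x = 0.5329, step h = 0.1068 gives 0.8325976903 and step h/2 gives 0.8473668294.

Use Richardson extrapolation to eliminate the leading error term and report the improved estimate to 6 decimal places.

0.862136

Method order is 1; weight 2^1 = 2.
Numerator 2×A(h/2) − A(h) = 2×0.8473668294 − 0.8325976903 = 0.8621359685
Divide by 2^1 − 1 = 1.
Extrapolated: 0.8621359685 / 1 = 0.8621359685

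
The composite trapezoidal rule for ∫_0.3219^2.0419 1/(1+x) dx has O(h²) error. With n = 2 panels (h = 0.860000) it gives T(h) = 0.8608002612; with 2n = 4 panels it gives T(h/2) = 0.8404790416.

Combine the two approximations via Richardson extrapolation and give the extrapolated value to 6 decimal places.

With r = 2 the leading error scales as h^2, so the weight is 2^2 = 4.
4·0.8404790416 = 3.3619161664; 3.3619161664 − 0.8608002612 = 2.5011159052
Extrapolated: 2.5011159052 / 3 = 0.8337053017

0.833705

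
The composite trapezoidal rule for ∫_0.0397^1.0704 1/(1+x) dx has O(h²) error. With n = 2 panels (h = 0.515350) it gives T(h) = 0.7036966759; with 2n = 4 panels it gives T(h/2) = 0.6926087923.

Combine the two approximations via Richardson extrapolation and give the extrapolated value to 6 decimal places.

0.688913

Method order is 2; weight 2^2 = 4.
4×0.6926087923 = 2.7704351692; subtract 0.7036966759 → 2.0667384933
(4×0.6926087923 − 0.7036966759)/(4 − 1) = 0.6889128311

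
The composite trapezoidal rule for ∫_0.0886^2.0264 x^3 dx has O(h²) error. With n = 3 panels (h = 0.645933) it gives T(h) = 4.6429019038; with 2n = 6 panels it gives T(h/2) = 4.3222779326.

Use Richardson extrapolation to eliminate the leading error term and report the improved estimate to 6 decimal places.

4.215403

Leading term ∝ h^2; use weight 4 = 2^2.
Difference of the inputs: 4.3222779326 − 4.6429019038 = -0.3206239712
Correction (A(h/2) − A(h))/(4 − 1) = (-0.3206239712)/3 = -0.1068746571
R = 4.3222779326 − 0.1068746571 = 4.2154032755
Gap between inputs: 3.206e-01; correction applied: −0.1068746571.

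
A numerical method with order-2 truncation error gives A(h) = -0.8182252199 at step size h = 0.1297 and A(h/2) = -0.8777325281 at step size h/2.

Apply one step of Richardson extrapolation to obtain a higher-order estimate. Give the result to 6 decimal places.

-0.897568

Method order is 2; weight 2^2 = 4.
Top: 4(-0.8777325281) − (-0.8182252199) = -2.6927048925
Divide by 2^2 − 1 = 3.
So the Richardson estimate is -0.8975682975.
Correction |R − A(h/2)| = 1.984e-02; gap |A(h/2) − A(h)| = 5.951e-02.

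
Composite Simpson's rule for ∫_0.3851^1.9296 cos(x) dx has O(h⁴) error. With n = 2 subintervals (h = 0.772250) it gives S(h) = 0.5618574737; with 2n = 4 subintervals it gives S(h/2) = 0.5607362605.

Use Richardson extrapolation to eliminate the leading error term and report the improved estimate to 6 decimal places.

0.560662

Order 4 gives 2^r = 16 and 2^r − 1 = 15.
A(h/2) − A(h) = 0.5607362605 − 0.5618574737 = -0.0011212132
Divide by 2^4 − 1 = 15: (-0.0011212132)/15 = -0.0000747475
R = A(h/2) + (A(h/2) − A(h))/15 = 0.5607362605 − 0.0000747475 = 0.5606615130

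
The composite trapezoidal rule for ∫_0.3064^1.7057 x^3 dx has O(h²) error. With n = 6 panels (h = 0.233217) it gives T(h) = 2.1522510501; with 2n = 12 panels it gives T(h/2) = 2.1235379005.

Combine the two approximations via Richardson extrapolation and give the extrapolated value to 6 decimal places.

Error is O(h^2); halving h shrinks it by 2^2 = 4.
2^2×A(h/2) = 8.4941516020; minus A(h) gives 6.3419005519.
Extrapolated: 6.3419005519 / 3 = 2.1139668506
Shift from A(h/2): −0.0095710499.

2.113967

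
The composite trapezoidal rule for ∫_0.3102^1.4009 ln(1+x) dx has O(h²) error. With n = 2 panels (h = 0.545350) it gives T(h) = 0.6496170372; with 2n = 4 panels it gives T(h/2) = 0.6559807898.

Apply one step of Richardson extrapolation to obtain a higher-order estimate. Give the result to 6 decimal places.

0.658102

r = 2, so 2^r = 4.
4·0.6559807898 = 2.6239231592; 2.6239231592 − 0.6496170372 = 1.9743061220
(4·0.6559807898 − 0.6496170372)/(4 − 1) = 0.6581020407
Correction |R − A(h/2)| = 2.121e-03; gap |A(h/2) − A(h)| = 6.364e-03.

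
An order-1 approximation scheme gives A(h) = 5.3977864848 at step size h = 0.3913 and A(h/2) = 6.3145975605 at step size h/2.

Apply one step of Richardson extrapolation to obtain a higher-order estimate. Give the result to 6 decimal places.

7.231409

r = 1, so 2^r = 2.
2 × 6.3145975605 − 5.3977864848 = 7.2314086362
7.2314086362 ÷ 1 = 7.2314086362
Correction |R − A(h/2)| = 9.168e-01; gap |A(h/2) − A(h)| = 9.168e-01.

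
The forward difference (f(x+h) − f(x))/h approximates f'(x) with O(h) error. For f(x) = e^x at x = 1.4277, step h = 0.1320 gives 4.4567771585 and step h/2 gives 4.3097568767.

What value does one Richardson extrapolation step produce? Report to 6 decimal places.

Method order is 1; weight 2^1 = 2.
Weighted: 8.6195137534 − 4.4567771585 = 4.1627365949
Divide by 2^1 − 1 = 1.
Extrapolated: 4.1627365949 / 1 = 4.1627365949
Correction |R − A(h/2)| = 1.470e-01; gap |A(h/2) − A(h)| = 1.470e-01.

4.162737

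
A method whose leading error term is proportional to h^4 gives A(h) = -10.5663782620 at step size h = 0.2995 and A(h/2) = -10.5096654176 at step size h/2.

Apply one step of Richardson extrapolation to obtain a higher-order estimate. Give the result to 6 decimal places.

Method order is 4; weight 2^4 = 16.
16*(-10.5096654176) = -168.1546466816; subtract (-10.5663782620) → -157.5882684196
Extrapolated: (-157.5882684196) / 15 = -10.5058845613
Shift from A(h/2): +0.0037808563.

-10.505885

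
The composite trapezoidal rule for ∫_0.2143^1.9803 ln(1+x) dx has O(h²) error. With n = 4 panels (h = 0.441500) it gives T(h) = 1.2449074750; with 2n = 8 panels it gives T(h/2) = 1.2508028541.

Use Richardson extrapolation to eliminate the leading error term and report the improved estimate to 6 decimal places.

Method order is 2; weight 2^2 = 4.
Numerator 4*A(h/2) − A(h) = 4*1.2508028541 − 1.2449074750 = 3.7583039414
Denominator 4 − 1 = 3.
(4*1.2508028541 − 1.2449074750)/(4 − 1) = 1.2527679805
Shift from A(h/2): +0.0019651264.

1.252768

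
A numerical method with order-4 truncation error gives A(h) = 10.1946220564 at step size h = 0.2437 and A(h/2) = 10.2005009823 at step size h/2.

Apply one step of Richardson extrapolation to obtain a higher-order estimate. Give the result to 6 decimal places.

Leading term ∝ h^4; use weight 16 = 2^4.
Numerator 16 × A(h/2) − A(h) = 16 × 10.2005009823 − 10.1946220564 = 153.0133936604
153.0133936604 ÷ 15 = 10.2008929107
Shift from A(h/2): +0.0003919284.

10.200893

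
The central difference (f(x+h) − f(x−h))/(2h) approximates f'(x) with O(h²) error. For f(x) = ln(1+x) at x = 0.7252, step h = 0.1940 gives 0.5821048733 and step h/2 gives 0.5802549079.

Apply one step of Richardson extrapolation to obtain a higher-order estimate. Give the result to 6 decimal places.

0.579638

Error is O(h^2); halving h shrinks it by 2^2 = 4.
Top: 4(0.5802549079) − (0.5821048733) = 1.7389147583
Divide by 2^2 − 1 = 3.
(4·0.5802549079 − 0.5821048733)/(4 − 1) = 0.5796382528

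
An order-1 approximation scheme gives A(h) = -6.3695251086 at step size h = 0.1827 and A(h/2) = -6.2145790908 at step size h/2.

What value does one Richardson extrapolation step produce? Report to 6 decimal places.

r = 1, so 2^r = 2.
2*(-6.2145790908) = -12.4291581816; subtract (-6.3695251086) → -6.0596330730
Denominator 2 − 1 = 1.
(-6.0596330730) ÷ 1 = -6.0596330730

-6.059633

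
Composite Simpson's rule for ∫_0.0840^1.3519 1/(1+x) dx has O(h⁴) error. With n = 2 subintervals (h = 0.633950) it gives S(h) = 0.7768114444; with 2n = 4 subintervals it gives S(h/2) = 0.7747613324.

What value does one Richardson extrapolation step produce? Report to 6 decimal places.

0.774625

r = 4: numerator weight 16, denominator 15.
2^4*A(h/2) = 12.3961813184; minus A(h) gives 11.6193698740.
Denominator 16 − 1 = 15.
So the Richardson estimate is 0.7746246583.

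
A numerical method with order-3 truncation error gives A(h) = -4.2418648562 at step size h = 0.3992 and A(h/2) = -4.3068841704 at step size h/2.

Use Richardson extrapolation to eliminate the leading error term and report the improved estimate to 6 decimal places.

-4.316173

Error is O(h^3); halving h shrinks it by 2^3 = 8.
2^3×A(h/2) = -34.4550733632; minus A(h) gives -30.2132085070.
Denominator 8 − 1 = 7.
Extrapolated: (-30.2132085070) / 7 = -4.3161726439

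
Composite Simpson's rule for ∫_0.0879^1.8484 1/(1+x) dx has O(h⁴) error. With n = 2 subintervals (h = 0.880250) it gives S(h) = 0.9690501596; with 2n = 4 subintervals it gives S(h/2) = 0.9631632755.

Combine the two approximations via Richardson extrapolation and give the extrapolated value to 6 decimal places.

r = 4: numerator weight 16, denominator 15.
Top: 16(0.9631632755) − (0.9690501596) = 14.4415622484
Divide by 2^4 − 1 = 15.
Result: 0.9627708166

0.962771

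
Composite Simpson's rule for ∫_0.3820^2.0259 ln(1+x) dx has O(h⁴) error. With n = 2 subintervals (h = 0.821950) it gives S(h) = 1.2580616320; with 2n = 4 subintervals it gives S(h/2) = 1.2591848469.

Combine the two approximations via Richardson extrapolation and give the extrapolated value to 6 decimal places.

Error is O(h^4); halving h shrinks it by 2^4 = 16.
16·1.2591848469 − 1.2580616320 = 18.8888959184
Extrapolated: 18.8888959184 / 15 = 1.2592597279
Correction |R − A(h/2)| = 7.488e-05; gap |A(h/2) − A(h)| = 1.123e-03.

1.259260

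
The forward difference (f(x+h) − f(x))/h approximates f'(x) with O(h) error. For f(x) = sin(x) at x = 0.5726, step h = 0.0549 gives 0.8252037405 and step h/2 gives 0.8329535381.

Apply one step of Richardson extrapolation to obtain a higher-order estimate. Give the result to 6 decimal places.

Order 1 gives 2^r = 2 and 2^r − 1 = 1.
Top: 2(0.8329535381) − (0.8252037405) = 0.8407033357
Divide by 2^1 − 1 = 1.
R = 0.8407033357/1 = 0.8407033357
Correction |R − A(h/2)| = 7.750e-03; gap |A(h/2) − A(h)| = 7.750e-03.

0.840703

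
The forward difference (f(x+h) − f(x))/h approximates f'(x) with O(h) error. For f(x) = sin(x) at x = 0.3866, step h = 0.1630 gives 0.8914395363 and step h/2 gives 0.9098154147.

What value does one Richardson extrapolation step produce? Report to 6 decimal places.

0.928191

Leading term ∝ h^1; use weight 2 = 2^1.
2×0.9098154147 = 1.8196308294; subtract 0.8914395363 → 0.9281912931
Divide by 2^1 − 1 = 1.
Result: 0.9281912931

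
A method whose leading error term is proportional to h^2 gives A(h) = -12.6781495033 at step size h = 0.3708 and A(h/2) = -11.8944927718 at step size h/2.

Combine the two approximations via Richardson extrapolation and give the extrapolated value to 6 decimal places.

Order 2 gives 2^r = 4 and 2^r − 1 = 3.
Top: 4(-11.8944927718) − (-12.6781495033) = -34.8998215839
Extrapolated: (-34.8998215839) / 3 = -11.6332738613
Gap between inputs: 7.837e-01; correction applied: +0.2612189105.

-11.633274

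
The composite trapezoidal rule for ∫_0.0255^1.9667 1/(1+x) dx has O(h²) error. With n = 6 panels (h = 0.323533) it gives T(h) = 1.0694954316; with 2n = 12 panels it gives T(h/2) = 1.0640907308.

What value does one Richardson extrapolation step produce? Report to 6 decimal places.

With r = 2 the leading error scales as h^2, so the weight is 2^2 = 4.
2^2 × A(h/2) = 4.2563629232; minus A(h) gives 3.1868674916.
Denominator 4 − 1 = 3.
Result: 1.0622891639

1.062289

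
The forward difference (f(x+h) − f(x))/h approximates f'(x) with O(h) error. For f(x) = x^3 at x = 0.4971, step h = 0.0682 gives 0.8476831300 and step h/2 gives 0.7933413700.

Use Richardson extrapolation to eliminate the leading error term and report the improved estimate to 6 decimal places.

Error is O(h^1); halving h shrinks it by 2^1 = 2.
2·0.7933413700 − 0.8476831300 = 0.7389996100
0.7389996100 ÷ 1 = 0.7389996100

0.739000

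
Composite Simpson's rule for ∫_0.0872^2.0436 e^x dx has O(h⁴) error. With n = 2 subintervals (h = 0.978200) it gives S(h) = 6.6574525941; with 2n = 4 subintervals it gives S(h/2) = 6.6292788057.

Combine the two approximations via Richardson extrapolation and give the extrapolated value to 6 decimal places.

6.627401

Method order is 4; weight 2^4 = 16.
Difference of the inputs: 6.6292788057 − 6.6574525941 = -0.0281737884
Correction (A(h/2) − A(h))/(16 − 1) = (-0.0281737884)/15 = -0.0018782526
R = 6.6292788057 − 0.0018782526 = 6.6274005531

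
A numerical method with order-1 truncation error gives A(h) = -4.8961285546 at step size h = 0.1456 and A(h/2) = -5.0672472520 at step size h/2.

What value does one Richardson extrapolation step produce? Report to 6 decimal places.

Leading term ∝ h^1; use weight 2 = 2^1.
2*(-5.0672472520) − (-4.8961285546) = -5.2383659494
R = (-5.2383659494)/1 = -5.2383659494

-5.238366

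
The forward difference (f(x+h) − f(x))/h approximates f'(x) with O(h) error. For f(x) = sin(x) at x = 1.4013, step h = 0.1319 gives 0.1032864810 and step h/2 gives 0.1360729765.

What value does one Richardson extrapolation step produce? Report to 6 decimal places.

r = 1, so 2^r = 2.
2^1*A(h/2) = 0.2721459530; minus A(h) gives 0.1688594720.
Denominator 2 − 1 = 1.
(2*0.1360729765 − 0.1032864810)/(2 − 1) = 0.1688594720

0.168859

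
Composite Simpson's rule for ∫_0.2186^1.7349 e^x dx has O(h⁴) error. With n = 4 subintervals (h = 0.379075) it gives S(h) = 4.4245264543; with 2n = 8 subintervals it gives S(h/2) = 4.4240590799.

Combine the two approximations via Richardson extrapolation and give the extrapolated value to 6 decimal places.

Order 4 gives 2^r = 16 and 2^r − 1 = 15.
2^4·A(h/2) = 70.7849452784; minus A(h) gives 66.3604188241.
Denominator 16 − 1 = 15.
R = 66.3604188241/15 = 4.4240279216

4.424028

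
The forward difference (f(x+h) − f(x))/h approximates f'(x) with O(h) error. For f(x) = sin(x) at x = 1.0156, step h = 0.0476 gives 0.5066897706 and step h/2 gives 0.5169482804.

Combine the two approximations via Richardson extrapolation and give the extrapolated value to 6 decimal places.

0.527207

With r = 1 the leading error scales as h^1, so the weight is 2^1 = 2.
Difference of the inputs: 0.5169482804 − 0.5066897706 = 0.0102585098
Correction (A(h/2) − A(h))/(2 − 1) = 0.0102585098/1 = 0.0102585098
R = 0.5169482804 + 0.0102585098 = 0.5272067902
Correction |R − A(h/2)| = 1.026e-02; gap |A(h/2) − A(h)| = 1.026e-02.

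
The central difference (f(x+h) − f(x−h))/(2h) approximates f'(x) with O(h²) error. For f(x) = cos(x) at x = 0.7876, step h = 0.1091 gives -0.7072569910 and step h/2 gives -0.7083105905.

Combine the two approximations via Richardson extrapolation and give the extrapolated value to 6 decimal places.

-0.708662

r = 2: numerator weight 4, denominator 3.
Difference of the inputs: -0.7083105905 − (-0.7072569910) = -0.0010535995
Divide by 2^2 − 1 = 3: (-0.0010535995)/3 = -0.0003511998
R = -0.7083105905 − 0.0003511998 = -0.7086617903
Gap between inputs: 1.054e-03; correction applied: −0.0003511998.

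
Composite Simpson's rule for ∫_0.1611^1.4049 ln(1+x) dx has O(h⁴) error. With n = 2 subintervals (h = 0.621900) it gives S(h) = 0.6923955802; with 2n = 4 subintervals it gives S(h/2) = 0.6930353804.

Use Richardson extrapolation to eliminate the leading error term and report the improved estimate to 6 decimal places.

r = 4, so 2^r = 16.
16×0.6930353804 = 11.0885660864; 11.0885660864 − 0.6923955802 = 10.3961705062
R = 10.3961705062/15 = 0.6930780337

0.693078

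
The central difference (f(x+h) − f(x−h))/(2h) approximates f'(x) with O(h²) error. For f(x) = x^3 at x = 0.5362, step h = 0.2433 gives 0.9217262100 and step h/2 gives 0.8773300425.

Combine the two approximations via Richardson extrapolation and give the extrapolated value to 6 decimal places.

Order 2 gives 2^r = 4 and 2^r − 1 = 3.
4 × 0.8773300425 − 0.9217262100 = 2.5875939600
R = 2.5875939600/3 = 0.8625313200
Gap between inputs: 4.440e-02; correction applied: −0.0147987225.

0.862531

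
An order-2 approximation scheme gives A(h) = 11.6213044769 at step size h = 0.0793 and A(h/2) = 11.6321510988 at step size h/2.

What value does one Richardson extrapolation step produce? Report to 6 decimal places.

11.635767

With r = 2 the leading error scales as h^2, so the weight is 2^2 = 4.
Weighted: 46.5286043952 − 11.6213044769 = 34.9072999183
Extrapolated: 34.9072999183 / 3 = 11.6357666394
Correction |R − A(h/2)| = 3.616e-03; gap |A(h/2) − A(h)| = 1.085e-02.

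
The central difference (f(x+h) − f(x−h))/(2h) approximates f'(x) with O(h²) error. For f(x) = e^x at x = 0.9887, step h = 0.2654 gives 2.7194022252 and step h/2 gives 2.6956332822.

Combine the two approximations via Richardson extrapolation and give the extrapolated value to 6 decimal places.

2.687710

The method has order 2: 2^2 = 4.
2^2 × A(h/2) = 10.7825331288; minus A(h) gives 8.0631309036.
Denominator 4 − 1 = 3.
R = 8.0631309036/3 = 2.6877103012
Gap between inputs: 2.377e-02; correction applied: −0.0079229810.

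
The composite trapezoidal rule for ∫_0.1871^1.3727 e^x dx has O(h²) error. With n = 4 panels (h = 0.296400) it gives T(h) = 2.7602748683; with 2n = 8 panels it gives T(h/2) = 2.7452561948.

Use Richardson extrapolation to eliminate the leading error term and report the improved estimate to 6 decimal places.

Method order is 2; weight 2^2 = 4.
Top: 4(2.7452561948) − (2.7602748683) = 8.2207499109
(4×2.7452561948 − 2.7602748683)/(4 − 1) = 2.7402499703

2.740250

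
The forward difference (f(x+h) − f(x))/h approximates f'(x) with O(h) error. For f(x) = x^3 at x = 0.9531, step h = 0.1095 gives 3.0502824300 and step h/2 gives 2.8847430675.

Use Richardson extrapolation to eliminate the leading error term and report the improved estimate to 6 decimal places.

Error is O(h^1); halving h shrinks it by 2^1 = 2.
2^1*A(h/2) = 5.7694861350; minus A(h) gives 2.7192037050.
Denominator 2 − 1 = 1.
So the Richardson estimate is 2.7192037050.

2.719204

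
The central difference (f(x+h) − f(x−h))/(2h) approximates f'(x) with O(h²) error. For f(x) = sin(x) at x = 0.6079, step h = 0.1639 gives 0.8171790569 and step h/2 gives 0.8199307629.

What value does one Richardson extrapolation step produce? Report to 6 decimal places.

0.820848

With r = 2 the leading error scales as h^2, so the weight is 2^2 = 4.
4·0.8199307629 − 0.8171790569 = 2.4625439947
Denominator 4 − 1 = 3.
Extrapolated: 2.4625439947 / 3 = 0.8208479982
Shift from A(h/2): +0.0009172353.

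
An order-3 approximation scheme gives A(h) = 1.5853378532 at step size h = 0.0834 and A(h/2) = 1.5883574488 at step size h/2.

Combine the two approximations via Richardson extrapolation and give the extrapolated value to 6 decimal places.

1.588789

Method order is 3; weight 2^3 = 8.
8·1.5883574488 = 12.7068595904; 12.7068595904 − 1.5853378532 = 11.1215217372
Divide by 2^3 − 1 = 7.
(8·1.5883574488 − 1.5853378532)/(8 − 1) = 1.5887888196
Gap between inputs: 3.020e-03; correction applied: +0.0004313708.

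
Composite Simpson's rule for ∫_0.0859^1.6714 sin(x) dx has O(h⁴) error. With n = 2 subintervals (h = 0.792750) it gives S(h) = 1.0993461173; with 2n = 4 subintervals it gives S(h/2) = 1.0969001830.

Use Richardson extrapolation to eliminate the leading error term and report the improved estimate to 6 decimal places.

1.096737

Method order is 4; weight 2^4 = 16.
16×1.0969001830 = 17.5504029280; 17.5504029280 − 1.0993461173 = 16.4510568107
Denominator 16 − 1 = 15.
Result: 1.0967371207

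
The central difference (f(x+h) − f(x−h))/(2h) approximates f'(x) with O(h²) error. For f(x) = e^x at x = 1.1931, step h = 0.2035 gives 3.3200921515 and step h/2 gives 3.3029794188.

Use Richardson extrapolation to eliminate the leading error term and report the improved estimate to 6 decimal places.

Order 2 gives 2^r = 4 and 2^r − 1 = 3.
2^2·A(h/2) = 13.2119176752; minus A(h) gives 9.8918255237.
Denominator 4 − 1 = 3.
So the Richardson estimate is 3.2972751746.
Shift from A(h/2): −0.0057042442.

3.297275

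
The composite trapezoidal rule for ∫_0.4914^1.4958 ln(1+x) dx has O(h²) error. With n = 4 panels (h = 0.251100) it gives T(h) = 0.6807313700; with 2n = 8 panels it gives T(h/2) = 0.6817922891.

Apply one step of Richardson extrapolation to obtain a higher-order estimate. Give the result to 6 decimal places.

r = 2: numerator weight 4, denominator 3.
A(h/2) − A(h) = 0.6817922891 − 0.6807313700 = 0.0010609191
Correction (A(h/2) − A(h))/(4 − 1) = 0.0010609191/3 = 0.0003536397
R = 0.6817922891 + 0.0003536397 = 0.6821459288
Correction |R − A(h/2)| = 3.536e-04; gap |A(h/2) − A(h)| = 1.061e-03.

0.682146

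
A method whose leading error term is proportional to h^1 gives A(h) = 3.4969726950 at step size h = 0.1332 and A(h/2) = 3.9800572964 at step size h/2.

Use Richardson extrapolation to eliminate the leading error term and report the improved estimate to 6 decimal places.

4.463142

r = 1: numerator weight 2, denominator 1.
Numerator 2·A(h/2) − A(h) = 2·3.9800572964 − 3.4969726950 = 4.4631418978
Denominator 2 − 1 = 1.
So the Richardson estimate is 4.4631418978.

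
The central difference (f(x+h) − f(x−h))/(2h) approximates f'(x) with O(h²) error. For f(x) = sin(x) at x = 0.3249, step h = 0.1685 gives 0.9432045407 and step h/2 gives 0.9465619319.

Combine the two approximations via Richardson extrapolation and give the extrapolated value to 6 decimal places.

0.947681

r = 2: numerator weight 4, denominator 3.
Top: 4(0.9465619319) − (0.9432045407) = 2.8430431869
Denominator 4 − 1 = 3.
Result: 0.9476810623
Gap between inputs: 3.357e-03; correction applied: +0.0011191304.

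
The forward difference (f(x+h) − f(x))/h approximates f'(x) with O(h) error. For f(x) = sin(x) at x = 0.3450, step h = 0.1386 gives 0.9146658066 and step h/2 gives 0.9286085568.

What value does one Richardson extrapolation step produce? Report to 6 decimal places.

The method has order 1: 2^1 = 2.
2*0.9286085568 − 0.9146658066 = 0.9425513070
Denominator 2 − 1 = 1.
(2*0.9286085568 − 0.9146658066)/(2 − 1) = 0.9425513070

0.942551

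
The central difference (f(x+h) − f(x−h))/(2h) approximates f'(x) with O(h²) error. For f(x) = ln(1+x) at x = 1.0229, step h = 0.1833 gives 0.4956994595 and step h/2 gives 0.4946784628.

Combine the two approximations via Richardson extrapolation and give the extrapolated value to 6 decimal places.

0.494338

With r = 2 the leading error scales as h^2, so the weight is 2^2 = 4.
4×0.4946784628 = 1.9787138512; subtract 0.4956994595 → 1.4830143917
Divide by 2^2 − 1 = 3.
Result: 0.4943381306
Shift from A(h/2): −0.0003403322.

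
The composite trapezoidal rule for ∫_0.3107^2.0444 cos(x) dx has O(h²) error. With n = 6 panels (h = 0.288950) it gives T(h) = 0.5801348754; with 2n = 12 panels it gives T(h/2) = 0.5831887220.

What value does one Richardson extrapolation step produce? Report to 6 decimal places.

0.584207

Order 2 gives 2^r = 4 and 2^r − 1 = 3.
A(h/2) − A(h) = 0.5831887220 − 0.5801348754 = 0.0030538466
Divide by 2^2 − 1 = 3: 0.0030538466/3 = 0.0010179489
R = 0.5831887220 + 0.0010179489 = 0.5842066709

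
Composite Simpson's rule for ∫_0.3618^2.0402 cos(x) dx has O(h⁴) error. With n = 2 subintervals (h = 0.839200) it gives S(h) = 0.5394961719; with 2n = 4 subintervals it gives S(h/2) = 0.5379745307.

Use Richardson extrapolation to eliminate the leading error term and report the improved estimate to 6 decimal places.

r = 4, so 2^r = 16.
Numerator 16·A(h/2) − A(h) = 16·0.5379745307 − 0.5394961719 = 8.0680963193
(16·0.5379745307 − 0.5394961719)/(16 − 1) = 0.5378730880
Correction |R − A(h/2)| = 1.014e-04; gap |A(h/2) − A(h)| = 1.522e-03.

0.537873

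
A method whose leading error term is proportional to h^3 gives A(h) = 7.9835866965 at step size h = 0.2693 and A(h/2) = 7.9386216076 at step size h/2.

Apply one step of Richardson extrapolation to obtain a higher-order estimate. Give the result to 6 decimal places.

7.932198

r = 3: numerator weight 8, denominator 7.
8×7.9386216076 = 63.5089728608; 63.5089728608 − 7.9835866965 = 55.5253861643
Extrapolated: 55.5253861643 / 7 = 7.9321980235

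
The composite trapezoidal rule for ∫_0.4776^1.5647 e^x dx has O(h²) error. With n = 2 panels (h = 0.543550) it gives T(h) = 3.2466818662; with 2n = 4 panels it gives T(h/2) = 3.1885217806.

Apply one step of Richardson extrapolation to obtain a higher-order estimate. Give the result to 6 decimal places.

3.169135

r = 2, so 2^r = 4.
4 × 3.1885217806 = 12.7540871224; subtract 3.2466818662 → 9.5074052562
Divide by 2^2 − 1 = 3.
So the Richardson estimate is 3.1691350854.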